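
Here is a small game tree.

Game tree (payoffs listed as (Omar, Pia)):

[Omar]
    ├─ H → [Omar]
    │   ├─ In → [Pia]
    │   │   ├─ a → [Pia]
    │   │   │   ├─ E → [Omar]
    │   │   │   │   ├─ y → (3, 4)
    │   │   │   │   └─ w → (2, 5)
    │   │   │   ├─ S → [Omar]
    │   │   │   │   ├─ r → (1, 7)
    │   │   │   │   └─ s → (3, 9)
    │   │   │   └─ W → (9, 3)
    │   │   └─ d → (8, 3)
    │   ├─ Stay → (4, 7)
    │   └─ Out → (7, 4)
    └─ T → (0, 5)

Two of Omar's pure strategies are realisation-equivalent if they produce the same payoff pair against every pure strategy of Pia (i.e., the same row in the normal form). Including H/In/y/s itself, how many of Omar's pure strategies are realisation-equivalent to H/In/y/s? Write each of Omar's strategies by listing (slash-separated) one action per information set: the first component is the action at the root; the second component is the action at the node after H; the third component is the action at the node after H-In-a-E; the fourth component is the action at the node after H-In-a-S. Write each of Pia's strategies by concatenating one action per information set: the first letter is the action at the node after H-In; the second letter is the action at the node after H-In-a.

Row for H/In/y/s (columns aE, aS, aW, dE, dS, dW): (3,4) (3,9) (9,3) (8,3) (8,3) (8,3).
Every one of Omar's information sets is on the play path for some reply by Pia when Omar follows H/In/y/s.
Changing the action at any of them therefore changes at least one column, so only H/In/y/s itself gives this row.

1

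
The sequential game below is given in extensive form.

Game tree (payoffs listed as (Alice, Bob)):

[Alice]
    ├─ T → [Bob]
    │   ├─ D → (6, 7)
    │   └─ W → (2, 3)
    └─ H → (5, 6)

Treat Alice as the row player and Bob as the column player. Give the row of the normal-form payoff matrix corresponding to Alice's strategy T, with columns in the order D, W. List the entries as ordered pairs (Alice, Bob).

(6,7) (2,3)

vs D: Alice plays T → Bob plays D at [T] → (6, 7)
vs W: Alice plays T → Bob plays W at [T] → (2, 3)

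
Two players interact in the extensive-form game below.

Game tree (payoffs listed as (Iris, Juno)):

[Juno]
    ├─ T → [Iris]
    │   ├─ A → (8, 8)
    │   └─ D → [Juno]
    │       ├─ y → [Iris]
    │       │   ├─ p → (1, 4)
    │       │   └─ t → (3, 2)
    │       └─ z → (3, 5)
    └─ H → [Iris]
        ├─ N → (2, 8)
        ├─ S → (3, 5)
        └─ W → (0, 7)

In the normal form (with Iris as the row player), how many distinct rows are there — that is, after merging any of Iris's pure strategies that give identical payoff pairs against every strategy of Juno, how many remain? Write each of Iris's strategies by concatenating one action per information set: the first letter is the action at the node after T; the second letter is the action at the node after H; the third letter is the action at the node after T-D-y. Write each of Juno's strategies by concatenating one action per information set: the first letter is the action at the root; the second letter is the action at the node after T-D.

9

Iris has 12 pure strategies: ANp, ANt, ASp, ASt, AWp, AWt, DNp, DNt, DSp, DSt, DWp, DWt. Columns: Ty, Tz, Hy, Hz.
{ANp, ANt} → row (8,8) (8,8) (2,8) (2,8)
{ASp, ASt} → row (8,8) (8,8) (3,5) (3,5)
{AWp, AWt} → row (8,8) (8,8) (0,7) (0,7)
{DNp} → row (1,4) (3,5) (2,8) (2,8)
{DNt} → row (3,2) (3,5) (2,8) (2,8)
{DSp} → row (1,4) (3,5) (3,5) (3,5)
{DSt} → row (3,2) (3,5) (3,5) (3,5)
{DWp} → row (1,4) (3,5) (0,7) (0,7)
{DWt} → row (3,2) (3,5) (0,7) (0,7)
That's 9 distinct rows out of 12 strategies.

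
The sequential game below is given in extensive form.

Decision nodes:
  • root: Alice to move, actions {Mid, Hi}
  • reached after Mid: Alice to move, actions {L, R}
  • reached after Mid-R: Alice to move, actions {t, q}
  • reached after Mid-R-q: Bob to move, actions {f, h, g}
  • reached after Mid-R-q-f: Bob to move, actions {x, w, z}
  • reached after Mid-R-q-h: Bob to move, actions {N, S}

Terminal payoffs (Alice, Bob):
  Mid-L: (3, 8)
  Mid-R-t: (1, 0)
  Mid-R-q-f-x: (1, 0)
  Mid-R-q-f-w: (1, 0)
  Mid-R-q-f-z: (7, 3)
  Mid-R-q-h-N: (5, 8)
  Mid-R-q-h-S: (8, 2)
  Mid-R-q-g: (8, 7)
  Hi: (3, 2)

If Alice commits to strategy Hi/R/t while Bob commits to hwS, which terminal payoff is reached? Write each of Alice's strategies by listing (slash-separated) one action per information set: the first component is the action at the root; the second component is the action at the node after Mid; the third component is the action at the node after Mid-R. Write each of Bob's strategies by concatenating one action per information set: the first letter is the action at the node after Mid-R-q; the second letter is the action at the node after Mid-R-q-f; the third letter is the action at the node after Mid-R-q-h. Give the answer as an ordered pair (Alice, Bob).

(3, 2)

Trace the play path from the root:
  Alice plays Hi
→ terminal payoff (3, 2).
(Alice's choice at the node after Mid is never reached on this path, so it doesn't affect the outcome.)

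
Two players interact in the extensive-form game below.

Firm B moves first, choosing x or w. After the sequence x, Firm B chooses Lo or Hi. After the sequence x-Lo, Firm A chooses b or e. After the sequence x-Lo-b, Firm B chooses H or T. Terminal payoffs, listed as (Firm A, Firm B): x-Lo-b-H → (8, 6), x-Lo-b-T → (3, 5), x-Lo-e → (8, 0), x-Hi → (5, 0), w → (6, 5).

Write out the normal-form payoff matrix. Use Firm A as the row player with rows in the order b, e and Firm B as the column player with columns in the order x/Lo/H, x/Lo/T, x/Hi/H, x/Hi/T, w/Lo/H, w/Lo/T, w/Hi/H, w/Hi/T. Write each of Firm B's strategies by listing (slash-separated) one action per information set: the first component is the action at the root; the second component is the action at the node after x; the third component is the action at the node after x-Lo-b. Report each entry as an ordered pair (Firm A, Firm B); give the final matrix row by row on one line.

b: (8,6) (3,5) (5,0) (5,0) (6,5) (6,5) (6,5) (6,5) | e: (8,0) (8,0) (5,0) (5,0) (6,5) (6,5) (6,5) (6,5)

Row b: x/Lo/H→(8,6), x/Lo/T→(3,5), x/Hi/H→(5,0), x/Hi/T→(5,0), w/Lo/H→(6,5), w/Lo/T→(6,5), w/Hi/H→(6,5), w/Hi/T→(6,5)
Row e: x/Lo/H→(8,0), x/Lo/T→(8,0), x/Hi/H→(5,0), x/Hi/T→(5,0), w/Lo/H→(6,5), w/Lo/T→(6,5), w/Hi/H→(6,5), w/Hi/T→(6,5)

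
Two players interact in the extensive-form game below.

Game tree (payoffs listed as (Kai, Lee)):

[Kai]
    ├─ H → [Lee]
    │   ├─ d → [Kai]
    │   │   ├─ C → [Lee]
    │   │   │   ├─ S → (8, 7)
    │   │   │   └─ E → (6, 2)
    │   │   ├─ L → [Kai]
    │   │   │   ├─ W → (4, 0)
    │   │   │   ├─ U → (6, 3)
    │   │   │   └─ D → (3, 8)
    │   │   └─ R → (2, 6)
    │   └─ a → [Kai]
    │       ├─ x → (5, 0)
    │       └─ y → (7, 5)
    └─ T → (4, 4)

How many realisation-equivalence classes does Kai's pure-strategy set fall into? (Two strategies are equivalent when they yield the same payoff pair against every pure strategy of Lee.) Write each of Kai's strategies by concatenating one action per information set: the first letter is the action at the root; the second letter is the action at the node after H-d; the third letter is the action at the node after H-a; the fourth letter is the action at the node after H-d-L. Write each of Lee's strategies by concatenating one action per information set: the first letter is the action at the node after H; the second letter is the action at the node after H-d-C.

11

Kai has 36 pure strategies: HCxW, HCxU, HCxD, HCyW, HCyU, HCyD, HLxW, HLxU, HLxD, HLyW, HLyU, HLyD, HRxW, HRxU, HRxD, HRyW, HRyU, HRyD, TCxW, TCxU, TCxD, TCyW, TCyU, TCyD, TLxW, TLxU, TLxD, TLyW, TLyU, TLyD, TRxW, TRxU, TRxD, TRyW, TRyU, TRyD. Columns: dS, dE, aS, aE.
{HCxW, HCxU, HCxD} → row (8,7) (6,2) (5,0) (5,0)
{HCyW, HCyU, HCyD} → row (8,7) (6,2) (7,5) (7,5)
{HLxW} → row (4,0) (4,0) (5,0) (5,0)
{HLxU} → row (6,3) (6,3) (5,0) (5,0)
{HLxD} → row (3,8) (3,8) (5,0) (5,0)
{HLyW} → row (4,0) (4,0) (7,5) (7,5)
{HLyU} → row (6,3) (6,3) (7,5) (7,5)
{HLyD} → row (3,8) (3,8) (7,5) (7,5)
{HRxW, HRxU, HRxD} → row (2,6) (2,6) (5,0) (5,0)
{HRyW, HRyU, HRyD} → row (2,6) (2,6) (7,5) (7,5)
{TCxW, TCxU, TCxD, TCyW, TCyU, TCyD, TLxW, TLxU, TLxD, TLyW, TLyU, TLyD, TRxW, TRxU, TRxD, TRyW, TRyU, TRyD} → row (4,4) (4,4) (4,4) (4,4)
That's 11 distinct rows out of 36 strategies.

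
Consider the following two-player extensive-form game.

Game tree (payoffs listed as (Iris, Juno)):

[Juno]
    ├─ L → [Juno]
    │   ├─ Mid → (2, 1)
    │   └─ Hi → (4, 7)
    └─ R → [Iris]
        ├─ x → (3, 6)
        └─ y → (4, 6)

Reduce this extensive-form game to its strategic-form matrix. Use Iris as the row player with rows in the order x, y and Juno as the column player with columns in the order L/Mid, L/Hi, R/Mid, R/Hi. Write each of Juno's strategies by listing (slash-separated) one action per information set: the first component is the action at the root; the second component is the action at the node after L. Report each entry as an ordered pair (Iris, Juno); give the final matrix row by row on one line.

x: (2,1) (4,7) (3,6) (3,6) | y: (2,1) (4,7) (4,6) (4,6)

Row x: L/Mid→(2,1), L/Hi→(4,7), R/Mid→(3,6), R/Hi→(3,6)
Row y: L/Mid→(2,1), L/Hi→(4,7), R/Mid→(4,6), R/Hi→(4,6)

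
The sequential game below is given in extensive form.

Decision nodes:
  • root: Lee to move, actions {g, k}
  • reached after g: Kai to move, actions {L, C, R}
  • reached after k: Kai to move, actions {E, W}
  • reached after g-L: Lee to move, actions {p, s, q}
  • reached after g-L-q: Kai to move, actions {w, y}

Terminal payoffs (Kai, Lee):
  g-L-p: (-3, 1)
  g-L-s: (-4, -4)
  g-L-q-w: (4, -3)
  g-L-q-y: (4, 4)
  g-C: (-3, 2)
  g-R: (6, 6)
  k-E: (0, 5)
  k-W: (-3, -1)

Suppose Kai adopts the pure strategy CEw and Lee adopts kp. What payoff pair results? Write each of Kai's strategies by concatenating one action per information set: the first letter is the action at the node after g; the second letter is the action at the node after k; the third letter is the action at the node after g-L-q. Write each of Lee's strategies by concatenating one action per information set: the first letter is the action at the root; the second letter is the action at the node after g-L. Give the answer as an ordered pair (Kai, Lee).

Trace the play path from the root:
  Lee plays k
  Kai plays E at [k]
→ terminal payoff (0, 5).
(Kai's choice at the node after g is never reached on this path, so it doesn't affect the outcome.)

(0, 5)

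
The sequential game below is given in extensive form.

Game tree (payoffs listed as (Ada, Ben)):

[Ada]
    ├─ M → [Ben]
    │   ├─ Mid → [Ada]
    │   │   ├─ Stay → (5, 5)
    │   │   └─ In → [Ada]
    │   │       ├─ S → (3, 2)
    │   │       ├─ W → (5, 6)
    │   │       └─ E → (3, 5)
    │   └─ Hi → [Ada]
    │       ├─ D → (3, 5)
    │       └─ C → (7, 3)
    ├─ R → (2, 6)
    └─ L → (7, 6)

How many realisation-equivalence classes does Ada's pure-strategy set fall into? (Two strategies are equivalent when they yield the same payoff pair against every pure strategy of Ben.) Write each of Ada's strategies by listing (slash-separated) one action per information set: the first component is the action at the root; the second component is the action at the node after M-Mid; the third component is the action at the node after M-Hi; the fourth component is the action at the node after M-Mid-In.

Ada has 36 pure strategies: M/Stay/D/S, M/Stay/D/W, M/Stay/D/E, M/Stay/C/S, M/Stay/C/W, M/Stay/C/E, M/In/D/S, M/In/D/W, M/In/D/E, M/In/C/S, M/In/C/W, M/In/C/E, R/Stay/D/S, R/Stay/D/W, R/Stay/D/E, R/Stay/C/S, R/Stay/C/W, R/Stay/C/E, R/In/D/S, R/In/D/W, R/In/D/E, R/In/C/S, R/In/C/W, R/In/C/E, L/Stay/D/S, L/Stay/D/W, L/Stay/D/E, L/Stay/C/S, L/Stay/C/W, L/Stay/C/E, L/In/D/S, L/In/D/W, L/In/D/E, L/In/C/S, L/In/C/W, L/In/C/E. Columns: Mid, Hi.
{M/Stay/D/S, M/Stay/D/W, M/Stay/D/E} → row (5,5) (3,5)
{M/Stay/C/S, M/Stay/C/W, M/Stay/C/E} → row (5,5) (7,3)
{M/In/D/S} → row (3,2) (3,5)
{M/In/D/W} → row (5,6) (3,5)
{M/In/D/E} → row (3,5) (3,5)
{M/In/C/S} → row (3,2) (7,3)
{M/In/C/W} → row (5,6) (7,3)
{M/In/C/E} → row (3,5) (7,3)
{R/Stay/D/S, R/Stay/D/W, R/Stay/D/E, R/Stay/C/S, R/Stay/C/W, R/Stay/C/E, R/In/D/S, R/In/D/W, R/In/D/E, R/In/C/S, R/In/C/W, R/In/C/E} → row (2,6) (2,6)
{L/Stay/D/S, L/Stay/D/W, L/Stay/D/E, L/Stay/C/S, L/Stay/C/W, L/Stay/C/E, L/In/D/S, L/In/D/W, L/In/D/E, L/In/C/S, L/In/C/W, L/In/C/E} → row (7,6) (7,6)
That's 10 distinct rows out of 36 strategies.

10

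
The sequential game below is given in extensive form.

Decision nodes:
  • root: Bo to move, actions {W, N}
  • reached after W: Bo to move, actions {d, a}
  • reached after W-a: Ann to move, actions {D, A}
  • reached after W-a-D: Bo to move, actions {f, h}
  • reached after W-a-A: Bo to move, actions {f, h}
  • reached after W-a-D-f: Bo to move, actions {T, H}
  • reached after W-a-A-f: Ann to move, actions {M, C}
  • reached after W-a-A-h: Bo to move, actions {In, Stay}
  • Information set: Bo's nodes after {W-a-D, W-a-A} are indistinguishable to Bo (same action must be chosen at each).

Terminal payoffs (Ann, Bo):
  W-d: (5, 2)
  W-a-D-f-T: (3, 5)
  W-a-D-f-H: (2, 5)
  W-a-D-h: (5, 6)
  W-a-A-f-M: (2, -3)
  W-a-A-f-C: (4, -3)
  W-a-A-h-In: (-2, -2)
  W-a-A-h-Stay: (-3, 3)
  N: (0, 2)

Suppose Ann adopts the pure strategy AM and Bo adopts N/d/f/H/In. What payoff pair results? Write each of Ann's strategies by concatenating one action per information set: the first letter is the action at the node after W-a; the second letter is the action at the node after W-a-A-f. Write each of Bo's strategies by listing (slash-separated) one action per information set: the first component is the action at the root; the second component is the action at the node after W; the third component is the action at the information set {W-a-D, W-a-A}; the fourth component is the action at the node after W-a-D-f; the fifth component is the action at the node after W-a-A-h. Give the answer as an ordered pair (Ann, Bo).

Trace the play path from the root:
  Bo plays N
→ terminal payoff (0, 2).
(Ann's choice at the node after W-a is never reached on this path, so it doesn't affect the outcome.)

(0, 2)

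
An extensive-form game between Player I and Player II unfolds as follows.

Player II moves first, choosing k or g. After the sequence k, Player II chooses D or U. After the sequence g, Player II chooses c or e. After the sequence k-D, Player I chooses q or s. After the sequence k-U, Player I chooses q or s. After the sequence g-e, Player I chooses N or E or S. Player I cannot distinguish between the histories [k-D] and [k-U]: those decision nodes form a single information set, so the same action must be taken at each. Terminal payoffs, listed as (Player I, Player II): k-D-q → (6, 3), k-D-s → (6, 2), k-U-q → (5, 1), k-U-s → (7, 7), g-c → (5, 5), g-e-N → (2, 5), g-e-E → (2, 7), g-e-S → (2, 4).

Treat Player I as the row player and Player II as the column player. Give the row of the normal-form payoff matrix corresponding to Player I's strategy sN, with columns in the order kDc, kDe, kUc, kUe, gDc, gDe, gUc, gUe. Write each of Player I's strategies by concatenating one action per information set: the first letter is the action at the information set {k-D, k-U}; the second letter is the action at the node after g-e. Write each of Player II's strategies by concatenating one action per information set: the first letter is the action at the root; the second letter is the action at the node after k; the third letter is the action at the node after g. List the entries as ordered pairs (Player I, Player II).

(6,2) (6,2) (7,7) (7,7) (5,5) (2,5) (5,5) (2,5)

vs kDc: Player II plays k → Player II plays D at [k] → Player I plays s at [k-D] → (6, 2)
vs kDe: Player II plays k → Player II plays D at [k] → Player I plays s at [k-D] → (6, 2)
vs kUc: Player II plays k → Player II plays U at [k] → Player I plays s at [k-U] → (7, 7)
vs kUe: Player II plays k → Player II plays U at [k] → Player I plays s at [k-U] → (7, 7)
vs gDc: Player II plays g → Player II plays c at [g] → (5, 5)
vs gDe: Player II plays g → Player II plays e at [g] → Player I plays N at [g-e] → (2, 5)
vs gUc: Player II plays g → Player II plays c at [g] → (5, 5)
vs gUe: Player II plays g → Player II plays e at [g] → Player I plays N at [g-e] → (2, 5)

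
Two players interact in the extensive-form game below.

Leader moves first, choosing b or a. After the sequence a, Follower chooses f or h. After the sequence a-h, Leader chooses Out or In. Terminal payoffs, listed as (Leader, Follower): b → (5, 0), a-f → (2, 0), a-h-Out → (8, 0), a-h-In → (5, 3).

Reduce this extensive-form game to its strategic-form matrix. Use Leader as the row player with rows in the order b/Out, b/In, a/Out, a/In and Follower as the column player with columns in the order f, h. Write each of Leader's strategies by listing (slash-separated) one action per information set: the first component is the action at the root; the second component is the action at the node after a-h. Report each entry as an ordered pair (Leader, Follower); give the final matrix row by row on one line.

b/Out: (5,0) (5,0) | b/In: (5,0) (5,0) | a/Out: (2,0) (8,0) | a/In: (2,0) (5,3)

             f        h
b/Out    (5,0)    (5,0)
 b/In    (5,0)    (5,0)
a/Out    (2,0)    (8,0)
 a/In    (2,0)    (5,3)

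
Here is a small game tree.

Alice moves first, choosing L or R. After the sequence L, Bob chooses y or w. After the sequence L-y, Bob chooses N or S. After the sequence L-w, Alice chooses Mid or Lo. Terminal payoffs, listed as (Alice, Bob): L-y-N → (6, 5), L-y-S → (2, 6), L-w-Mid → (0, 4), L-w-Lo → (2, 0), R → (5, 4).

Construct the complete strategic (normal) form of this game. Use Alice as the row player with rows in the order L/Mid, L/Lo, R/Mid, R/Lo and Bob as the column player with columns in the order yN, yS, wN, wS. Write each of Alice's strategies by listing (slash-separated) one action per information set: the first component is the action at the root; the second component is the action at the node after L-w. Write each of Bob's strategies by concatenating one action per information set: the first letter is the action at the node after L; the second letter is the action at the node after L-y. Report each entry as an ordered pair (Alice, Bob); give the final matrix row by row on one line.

L/Mid: (6,5) (2,6) (0,4) (0,4) | L/Lo: (6,5) (2,6) (2,0) (2,0) | R/Mid: (5,4) (5,4) (5,4) (5,4) | R/Lo: (5,4) (5,4) (5,4) (5,4)

Row L/Mid: yN→(6,5), yS→(2,6), wN→(0,4), wS→(0,4)
Row L/Lo: yN→(6,5), yS→(2,6), wN→(2,0), wS→(2,0)
Row R/Mid: yN→(5,4), yS→(5,4), wN→(5,4), wS→(5,4)
Row R/Lo: yN→(5,4), yS→(5,4), wN→(5,4), wS→(5,4)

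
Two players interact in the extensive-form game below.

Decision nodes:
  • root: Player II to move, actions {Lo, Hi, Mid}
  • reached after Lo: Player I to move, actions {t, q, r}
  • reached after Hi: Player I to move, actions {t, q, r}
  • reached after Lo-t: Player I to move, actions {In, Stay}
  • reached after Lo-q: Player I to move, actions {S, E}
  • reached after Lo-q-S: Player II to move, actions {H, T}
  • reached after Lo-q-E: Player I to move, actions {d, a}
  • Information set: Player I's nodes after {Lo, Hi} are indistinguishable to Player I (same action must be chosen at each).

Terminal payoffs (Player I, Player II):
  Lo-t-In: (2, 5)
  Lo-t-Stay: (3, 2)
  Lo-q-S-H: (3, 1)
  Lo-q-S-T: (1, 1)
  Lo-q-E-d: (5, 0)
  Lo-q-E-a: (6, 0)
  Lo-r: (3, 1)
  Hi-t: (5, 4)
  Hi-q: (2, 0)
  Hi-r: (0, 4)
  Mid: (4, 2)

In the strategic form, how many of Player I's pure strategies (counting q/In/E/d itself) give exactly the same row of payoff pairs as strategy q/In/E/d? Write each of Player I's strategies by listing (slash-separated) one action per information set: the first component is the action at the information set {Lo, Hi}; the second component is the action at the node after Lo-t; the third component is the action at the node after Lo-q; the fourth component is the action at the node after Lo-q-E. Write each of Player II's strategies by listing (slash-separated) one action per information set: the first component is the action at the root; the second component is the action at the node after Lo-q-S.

Row for q/In/E/d (columns Lo/H, Lo/T, Hi/H, Hi/T, Mid/H, Mid/T): (5,0) (5,0) (2,0) (2,0) (4,2) (4,2).
Under q/In/E/d, Player I's choice at the node after Lo-t can never be reached regardless of what Player II does, so varying those choices leaves every outcome unchanged.
Holding the reachable choices fixed and varying the unreachable one freely already gives 2 equivalent strategies.
No other strategy reproduces this row, so those 2 are the full class: q/In/E/d, q/Stay/E/d.

2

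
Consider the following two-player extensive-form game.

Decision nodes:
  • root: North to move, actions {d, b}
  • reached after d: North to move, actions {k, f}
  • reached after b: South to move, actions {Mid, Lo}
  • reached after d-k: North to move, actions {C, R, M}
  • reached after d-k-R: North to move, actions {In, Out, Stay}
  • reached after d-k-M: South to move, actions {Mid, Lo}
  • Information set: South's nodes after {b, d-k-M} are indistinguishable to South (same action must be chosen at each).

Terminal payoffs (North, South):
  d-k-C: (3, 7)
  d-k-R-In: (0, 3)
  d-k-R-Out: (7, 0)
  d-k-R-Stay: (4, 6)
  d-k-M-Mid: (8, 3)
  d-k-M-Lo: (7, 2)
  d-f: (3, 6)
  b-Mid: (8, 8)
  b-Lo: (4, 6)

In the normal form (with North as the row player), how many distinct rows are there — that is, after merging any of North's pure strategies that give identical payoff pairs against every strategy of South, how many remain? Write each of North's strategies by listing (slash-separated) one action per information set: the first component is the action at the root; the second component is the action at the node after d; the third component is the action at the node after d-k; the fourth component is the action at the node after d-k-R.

7

North has 36 pure strategies: d/k/C/In, d/k/C/Out, d/k/C/Stay, d/k/R/In, d/k/R/Out, d/k/R/Stay, d/k/M/In, d/k/M/Out, d/k/M/Stay, d/f/C/In, d/f/C/Out, d/f/C/Stay, d/f/R/In, d/f/R/Out, d/f/R/Stay, d/f/M/In, d/f/M/Out, d/f/M/Stay, b/k/C/In, b/k/C/Out, b/k/C/Stay, b/k/R/In, b/k/R/Out, b/k/R/Stay, b/k/M/In, b/k/M/Out, b/k/M/Stay, b/f/C/In, b/f/C/Out, b/f/C/Stay, b/f/R/In, b/f/R/Out, b/f/R/Stay, b/f/M/In, b/f/M/Out, b/f/M/Stay. Columns: Mid, Lo.
{d/k/C/In, d/k/C/Out, d/k/C/Stay} → row (3,7) (3,7)
{d/k/R/In} → row (0,3) (0,3)
{d/k/R/Out} → row (7,0) (7,0)
{d/k/R/Stay} → row (4,6) (4,6)
{d/k/M/In, d/k/M/Out, d/k/M/Stay} → row (8,3) (7,2)
{d/f/C/In, d/f/C/Out, d/f/C/Stay, d/f/R/In, d/f/R/Out, d/f/R/Stay, d/f/M/In, d/f/M/Out, d/f/M/Stay} → row (3,6) (3,6)
{b/k/C/In, b/k/C/Out, b/k/C/Stay, b/k/R/In, b/k/R/Out, b/k/R/Stay, b/k/M/In, b/k/M/Out, b/k/M/Stay, b/f/C/In, b/f/C/Out, b/f/C/Stay, b/f/R/In, b/f/R/Out, b/f/R/Stay, b/f/M/In, b/f/M/Out, b/f/M/Stay} → row (8,8) (4,6)
That's 7 distinct rows out of 36 strategies.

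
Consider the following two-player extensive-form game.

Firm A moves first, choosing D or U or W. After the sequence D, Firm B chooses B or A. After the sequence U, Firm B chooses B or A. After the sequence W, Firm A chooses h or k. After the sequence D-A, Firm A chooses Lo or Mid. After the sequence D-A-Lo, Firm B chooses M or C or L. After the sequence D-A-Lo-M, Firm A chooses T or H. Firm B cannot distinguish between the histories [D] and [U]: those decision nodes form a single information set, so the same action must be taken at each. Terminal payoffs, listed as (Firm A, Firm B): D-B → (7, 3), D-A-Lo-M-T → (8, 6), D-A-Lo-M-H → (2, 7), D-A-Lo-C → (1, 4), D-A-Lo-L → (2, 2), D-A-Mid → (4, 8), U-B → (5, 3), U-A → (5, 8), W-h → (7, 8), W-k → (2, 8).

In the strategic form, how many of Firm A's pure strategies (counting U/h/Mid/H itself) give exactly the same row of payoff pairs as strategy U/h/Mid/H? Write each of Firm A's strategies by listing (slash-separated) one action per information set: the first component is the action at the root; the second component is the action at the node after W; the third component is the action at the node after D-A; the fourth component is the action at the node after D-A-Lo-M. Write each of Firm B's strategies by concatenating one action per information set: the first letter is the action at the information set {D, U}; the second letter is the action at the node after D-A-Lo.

Row for U/h/Mid/H (columns BM, BC, BL, AM, AC, AL): (5,3) (5,3) (5,3) (5,8) (5,8) (5,8).
Under U/h/Mid/H, Firm A's choice at the node after W and at the node after D-A and at the node after D-A-Lo-M can never be reached regardless of what Firm B does, so varying those choices leaves every outcome unchanged.
Holding the reachable choices fixed and varying the unreachable ones freely already gives 2 × 2 × 2 = 8 equivalent strategies.
No other strategy reproduces this row, so those 8 are the full class: U/h/Lo/T, U/h/Lo/H, U/h/Mid/T, U/h/Mid/H, U/k/Lo/T, U/k/Lo/H, U/k/Mid/T, U/k/Mid/H.

8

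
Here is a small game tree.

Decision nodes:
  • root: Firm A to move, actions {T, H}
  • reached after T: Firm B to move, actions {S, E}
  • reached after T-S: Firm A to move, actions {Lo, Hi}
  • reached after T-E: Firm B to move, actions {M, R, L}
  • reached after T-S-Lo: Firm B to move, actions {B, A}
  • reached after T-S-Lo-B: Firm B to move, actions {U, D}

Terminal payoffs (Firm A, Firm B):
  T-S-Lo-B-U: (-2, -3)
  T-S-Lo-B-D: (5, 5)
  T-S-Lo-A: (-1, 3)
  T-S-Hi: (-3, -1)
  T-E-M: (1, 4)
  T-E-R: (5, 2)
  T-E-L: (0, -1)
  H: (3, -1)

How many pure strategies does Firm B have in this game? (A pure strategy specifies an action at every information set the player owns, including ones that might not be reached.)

Firm B owns the node after T with actions {S, E} — two choices.
Firm B owns the node after T-E with actions {M, R, L} — three choices.
Firm B owns the node after T-S-Lo with actions {B, A} — two choices.
Firm B owns the node after T-S-Lo-B with actions {U, D} — two choices.
A pure strategy fixes one action at each information set independently, so the count is the product 2 × 3 × 2 × 2 = 24.
(For reference, Firm A has 4 pure strategies, giving a 24×4 normal-form matrix.)

24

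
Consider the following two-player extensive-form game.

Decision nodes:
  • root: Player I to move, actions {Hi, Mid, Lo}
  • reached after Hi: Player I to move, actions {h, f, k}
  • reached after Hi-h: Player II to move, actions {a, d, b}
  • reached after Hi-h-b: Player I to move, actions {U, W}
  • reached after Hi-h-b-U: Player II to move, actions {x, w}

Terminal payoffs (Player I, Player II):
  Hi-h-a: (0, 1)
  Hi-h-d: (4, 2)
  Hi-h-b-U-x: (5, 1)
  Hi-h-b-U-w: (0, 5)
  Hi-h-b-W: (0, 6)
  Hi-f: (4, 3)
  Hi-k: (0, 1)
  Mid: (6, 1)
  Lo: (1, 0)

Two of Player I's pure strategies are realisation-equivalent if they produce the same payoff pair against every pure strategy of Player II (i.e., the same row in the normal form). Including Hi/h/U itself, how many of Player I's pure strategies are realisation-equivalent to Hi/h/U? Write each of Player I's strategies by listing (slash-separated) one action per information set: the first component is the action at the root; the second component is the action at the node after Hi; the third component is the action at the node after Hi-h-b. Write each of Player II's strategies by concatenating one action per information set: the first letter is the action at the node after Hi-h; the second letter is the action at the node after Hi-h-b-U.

Row for Hi/h/U (columns ax, aw, dx, dw, bx, bw): (0,1) (0,1) (4,2) (4,2) (5,1) (0,5).
Every one of Player I's information sets is on the play path for some reply by Player II when Player I follows Hi/h/U.
Changing the action at any of them therefore changes at least one column, so only Hi/h/U itself gives this row.

1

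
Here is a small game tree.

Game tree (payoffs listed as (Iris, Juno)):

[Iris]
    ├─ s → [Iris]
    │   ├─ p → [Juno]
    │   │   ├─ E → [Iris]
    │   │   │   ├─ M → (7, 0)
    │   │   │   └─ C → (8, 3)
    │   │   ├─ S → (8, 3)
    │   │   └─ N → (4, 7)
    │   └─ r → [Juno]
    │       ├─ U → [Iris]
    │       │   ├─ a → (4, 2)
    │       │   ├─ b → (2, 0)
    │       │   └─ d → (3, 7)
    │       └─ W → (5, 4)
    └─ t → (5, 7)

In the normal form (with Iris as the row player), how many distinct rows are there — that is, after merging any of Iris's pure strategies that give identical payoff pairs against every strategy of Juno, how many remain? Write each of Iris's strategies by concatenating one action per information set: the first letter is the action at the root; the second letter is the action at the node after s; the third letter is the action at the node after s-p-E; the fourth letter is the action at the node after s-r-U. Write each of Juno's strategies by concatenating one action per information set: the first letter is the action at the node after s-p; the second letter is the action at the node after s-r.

Iris has 24 pure strategies: spMa, spMb, spMd, spCa, spCb, spCd, srMa, srMb, srMd, srCa, srCb, srCd, tpMa, tpMb, tpMd, tpCa, tpCb, tpCd, trMa, trMb, trMd, trCa, trCb, trCd. Columns: EU, EW, SU, SW, NU, NW.
{spMa, spMb, spMd} → row (7,0) (7,0) (8,3) (8,3) (4,7) (4,7)
{spCa, spCb, spCd} → row (8,3) (8,3) (8,3) (8,3) (4,7) (4,7)
{srMa, srCa} → row (4,2) (5,4) (4,2) (5,4) (4,2) (5,4)
{srMb, srCb} → row (2,0) (5,4) (2,0) (5,4) (2,0) (5,4)
{srMd, srCd} → row (3,7) (5,4) (3,7) (5,4) (3,7) (5,4)
{tpMa, tpMb, tpMd, tpCa, tpCb, tpCd, trMa, trMb, trMd, trCa, trCb, trCd} → row (5,7) (5,7) (5,7) (5,7) (5,7) (5,7)
That's 6 distinct rows out of 24 strategies.

6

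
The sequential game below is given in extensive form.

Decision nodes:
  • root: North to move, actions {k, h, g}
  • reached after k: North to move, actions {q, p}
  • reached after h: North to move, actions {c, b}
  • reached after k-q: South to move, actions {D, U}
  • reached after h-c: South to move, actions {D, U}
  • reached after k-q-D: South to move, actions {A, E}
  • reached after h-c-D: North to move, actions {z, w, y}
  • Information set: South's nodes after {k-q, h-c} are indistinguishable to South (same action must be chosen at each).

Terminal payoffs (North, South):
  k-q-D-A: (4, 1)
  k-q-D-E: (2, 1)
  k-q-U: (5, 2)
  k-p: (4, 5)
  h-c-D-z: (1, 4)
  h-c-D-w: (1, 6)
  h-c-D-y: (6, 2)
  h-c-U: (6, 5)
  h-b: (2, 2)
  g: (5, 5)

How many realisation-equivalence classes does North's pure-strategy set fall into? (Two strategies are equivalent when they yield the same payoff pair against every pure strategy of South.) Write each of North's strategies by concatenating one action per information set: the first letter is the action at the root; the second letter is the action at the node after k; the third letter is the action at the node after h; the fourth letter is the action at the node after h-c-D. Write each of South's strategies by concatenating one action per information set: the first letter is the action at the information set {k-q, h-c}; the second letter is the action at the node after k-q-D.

North has 36 pure strategies: kqcz, kqcw, kqcy, kqbz, kqbw, kqby, kpcz, kpcw, kpcy, kpbz, kpbw, kpby, hqcz, hqcw, hqcy, hqbz, hqbw, hqby, hpcz, hpcw, hpcy, hpbz, hpbw, hpby, gqcz, gqcw, gqcy, gqbz, gqbw, gqby, gpcz, gpcw, gpcy, gpbz, gpbw, gpby. Columns: DA, DE, UA, UE.
{kqcz, kqcw, kqcy, kqbz, kqbw, kqby} → row (4,1) (2,1) (5,2) (5,2)
{kpcz, kpcw, kpcy, kpbz, kpbw, kpby} → row (4,5) (4,5) (4,5) (4,5)
{hqcz, hpcz} → row (1,4) (1,4) (6,5) (6,5)
{hqcw, hpcw} → row (1,6) (1,6) (6,5) (6,5)
{hqcy, hpcy} → row (6,2) (6,2) (6,5) (6,5)
{hqbz, hqbw, hqby, hpbz, hpbw, hpby} → row (2,2) (2,2) (2,2) (2,2)
{gqcz, gqcw, gqcy, gqbz, gqbw, gqby, gpcz, gpcw, gpcy, gpbz, gpbw, gpby} → row (5,5) (5,5) (5,5) (5,5)
That's 7 distinct rows out of 36 strategies.

7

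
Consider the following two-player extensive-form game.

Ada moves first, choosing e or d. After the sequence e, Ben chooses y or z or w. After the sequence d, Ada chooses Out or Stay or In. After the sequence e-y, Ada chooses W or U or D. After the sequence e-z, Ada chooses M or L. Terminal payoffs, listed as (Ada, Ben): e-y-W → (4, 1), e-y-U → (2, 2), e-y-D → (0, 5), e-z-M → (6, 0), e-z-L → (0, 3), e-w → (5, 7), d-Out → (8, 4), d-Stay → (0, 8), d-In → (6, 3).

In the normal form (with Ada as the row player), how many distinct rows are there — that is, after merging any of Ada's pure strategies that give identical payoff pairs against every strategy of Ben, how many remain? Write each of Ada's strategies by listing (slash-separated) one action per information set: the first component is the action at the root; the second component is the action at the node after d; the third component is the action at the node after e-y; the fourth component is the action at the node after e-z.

9

Ada has 36 pure strategies: e/Out/W/M, e/Out/W/L, e/Out/U/M, e/Out/U/L, e/Out/D/M, e/Out/D/L, e/Stay/W/M, e/Stay/W/L, e/Stay/U/M, e/Stay/U/L, e/Stay/D/M, e/Stay/D/L, e/In/W/M, e/In/W/L, e/In/U/M, e/In/U/L, e/In/D/M, e/In/D/L, d/Out/W/M, d/Out/W/L, d/Out/U/M, d/Out/U/L, d/Out/D/M, d/Out/D/L, d/Stay/W/M, d/Stay/W/L, d/Stay/U/M, d/Stay/U/L, d/Stay/D/M, d/Stay/D/L, d/In/W/M, d/In/W/L, d/In/U/M, d/In/U/L, d/In/D/M, d/In/D/L. Columns: y, z, w.
{e/Out/W/M, e/Stay/W/M, e/In/W/M} → row (4,1) (6,0) (5,7)
{e/Out/W/L, e/Stay/W/L, e/In/W/L} → row (4,1) (0,3) (5,7)
{e/Out/U/M, e/Stay/U/M, e/In/U/M} → row (2,2) (6,0) (5,7)
{e/Out/U/L, e/Stay/U/L, e/In/U/L} → row (2,2) (0,3) (5,7)
{e/Out/D/M, e/Stay/D/M, e/In/D/M} → row (0,5) (6,0) (5,7)
{e/Out/D/L, e/Stay/D/L, e/In/D/L} → row (0,5) (0,3) (5,7)
{d/Out/W/M, d/Out/W/L, d/Out/U/M, d/Out/U/L, d/Out/D/M, d/Out/D/L} → row (8,4) (8,4) (8,4)
{d/Stay/W/M, d/Stay/W/L, d/Stay/U/M, d/Stay/U/L, d/Stay/D/M, d/Stay/D/L} → row (0,8) (0,8) (0,8)
{d/In/W/M, d/In/W/L, d/In/U/M, d/In/U/L, d/In/D/M, d/In/D/L} → row (6,3) (6,3) (6,3)
That's 9 distinct rows out of 36 strategies.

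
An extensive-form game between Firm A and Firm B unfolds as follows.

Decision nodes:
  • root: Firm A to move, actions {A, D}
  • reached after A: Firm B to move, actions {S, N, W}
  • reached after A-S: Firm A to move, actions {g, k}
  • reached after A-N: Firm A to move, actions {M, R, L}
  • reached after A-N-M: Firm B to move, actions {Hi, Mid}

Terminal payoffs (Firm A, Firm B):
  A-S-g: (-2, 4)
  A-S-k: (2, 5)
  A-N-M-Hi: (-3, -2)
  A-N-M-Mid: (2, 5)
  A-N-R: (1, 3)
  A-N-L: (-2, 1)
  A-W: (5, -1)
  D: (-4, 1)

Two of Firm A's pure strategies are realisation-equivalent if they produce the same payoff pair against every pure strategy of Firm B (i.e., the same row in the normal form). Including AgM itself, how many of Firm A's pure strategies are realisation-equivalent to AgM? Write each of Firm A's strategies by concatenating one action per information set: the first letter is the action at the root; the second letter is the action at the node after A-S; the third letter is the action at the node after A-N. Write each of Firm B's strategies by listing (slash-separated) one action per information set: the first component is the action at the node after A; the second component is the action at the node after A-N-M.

1

Row for AgM (columns S/Hi, S/Mid, N/Hi, N/Mid, W/Hi, W/Mid): (-2,4) (-2,4) (-3,-2) (2,5) (5,-1) (5,-1).
Every one of Firm A's information sets is on the play path for some reply by Firm B when Firm A follows AgM.
Changing the action at any of them therefore changes at least one column, so only AgM itself gives this row.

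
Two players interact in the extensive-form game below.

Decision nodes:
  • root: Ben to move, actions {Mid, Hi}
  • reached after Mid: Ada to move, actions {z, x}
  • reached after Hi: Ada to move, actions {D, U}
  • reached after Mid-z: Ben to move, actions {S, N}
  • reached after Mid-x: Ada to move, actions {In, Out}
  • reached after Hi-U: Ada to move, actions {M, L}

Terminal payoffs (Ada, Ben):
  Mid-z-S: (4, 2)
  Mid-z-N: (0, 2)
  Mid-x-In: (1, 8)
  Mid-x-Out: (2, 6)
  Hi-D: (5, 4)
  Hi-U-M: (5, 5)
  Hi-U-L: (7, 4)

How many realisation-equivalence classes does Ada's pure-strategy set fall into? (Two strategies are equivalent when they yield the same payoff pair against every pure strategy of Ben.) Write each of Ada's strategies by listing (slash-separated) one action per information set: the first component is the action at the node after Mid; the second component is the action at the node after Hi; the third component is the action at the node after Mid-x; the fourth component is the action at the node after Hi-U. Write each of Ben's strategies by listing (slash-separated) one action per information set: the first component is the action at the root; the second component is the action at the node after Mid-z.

9

Ada has 16 pure strategies: z/D/In/M, z/D/In/L, z/D/Out/M, z/D/Out/L, z/U/In/M, z/U/In/L, z/U/Out/M, z/U/Out/L, x/D/In/M, x/D/In/L, x/D/Out/M, x/D/Out/L, x/U/In/M, x/U/In/L, x/U/Out/M, x/U/Out/L. Columns: Mid/S, Mid/N, Hi/S, Hi/N.
{z/D/In/M, z/D/In/L, z/D/Out/M, z/D/Out/L} → row (4,2) (0,2) (5,4) (5,4)
{z/U/In/M, z/U/Out/M} → row (4,2) (0,2) (5,5) (5,5)
{z/U/In/L, z/U/Out/L} → row (4,2) (0,2) (7,4) (7,4)
{x/D/In/M, x/D/In/L} → row (1,8) (1,8) (5,4) (5,4)
{x/D/Out/M, x/D/Out/L} → row (2,6) (2,6) (5,4) (5,4)
{x/U/In/M} → row (1,8) (1,8) (5,5) (5,5)
{x/U/In/L} → row (1,8) (1,8) (7,4) (7,4)
{x/U/Out/M} → row (2,6) (2,6) (5,5) (5,5)
{x/U/Out/L} → row (2,6) (2,6) (7,4) (7,4)
That's 9 distinct rows out of 16 strategies.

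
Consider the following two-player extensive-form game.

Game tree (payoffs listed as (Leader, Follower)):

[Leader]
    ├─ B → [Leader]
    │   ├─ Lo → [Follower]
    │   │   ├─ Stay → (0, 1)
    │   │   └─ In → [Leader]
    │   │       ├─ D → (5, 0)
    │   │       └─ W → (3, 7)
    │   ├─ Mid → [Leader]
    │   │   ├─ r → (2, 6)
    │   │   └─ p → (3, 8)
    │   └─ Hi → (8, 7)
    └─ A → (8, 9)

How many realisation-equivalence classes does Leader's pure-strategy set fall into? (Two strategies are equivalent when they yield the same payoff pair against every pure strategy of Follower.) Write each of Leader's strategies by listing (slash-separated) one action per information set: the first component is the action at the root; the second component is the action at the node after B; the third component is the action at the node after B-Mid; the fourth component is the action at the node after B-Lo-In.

6

Leader has 24 pure strategies: B/Lo/r/D, B/Lo/r/W, B/Lo/p/D, B/Lo/p/W, B/Mid/r/D, B/Mid/r/W, B/Mid/p/D, B/Mid/p/W, B/Hi/r/D, B/Hi/r/W, B/Hi/p/D, B/Hi/p/W, A/Lo/r/D, A/Lo/r/W, A/Lo/p/D, A/Lo/p/W, A/Mid/r/D, A/Mid/r/W, A/Mid/p/D, A/Mid/p/W, A/Hi/r/D, A/Hi/r/W, A/Hi/p/D, A/Hi/p/W. Columns: Stay, In.
{B/Lo/r/D, B/Lo/p/D} → row (0,1) (5,0)
{B/Lo/r/W, B/Lo/p/W} → row (0,1) (3,7)
{B/Mid/r/D, B/Mid/r/W} → row (2,6) (2,6)
{B/Mid/p/D, B/Mid/p/W} → row (3,8) (3,8)
{B/Hi/r/D, B/Hi/r/W, B/Hi/p/D, B/Hi/p/W} → row (8,7) (8,7)
{A/Lo/r/D, A/Lo/r/W, A/Lo/p/D, A/Lo/p/W, A/Mid/r/D, A/Mid/r/W, A/Mid/p/D, A/Mid/p/W, A/Hi/r/D, A/Hi/r/W, A/Hi/p/D, A/Hi/p/W} → row (8,9) (8,9)
That's 6 distinct rows out of 24 strategies.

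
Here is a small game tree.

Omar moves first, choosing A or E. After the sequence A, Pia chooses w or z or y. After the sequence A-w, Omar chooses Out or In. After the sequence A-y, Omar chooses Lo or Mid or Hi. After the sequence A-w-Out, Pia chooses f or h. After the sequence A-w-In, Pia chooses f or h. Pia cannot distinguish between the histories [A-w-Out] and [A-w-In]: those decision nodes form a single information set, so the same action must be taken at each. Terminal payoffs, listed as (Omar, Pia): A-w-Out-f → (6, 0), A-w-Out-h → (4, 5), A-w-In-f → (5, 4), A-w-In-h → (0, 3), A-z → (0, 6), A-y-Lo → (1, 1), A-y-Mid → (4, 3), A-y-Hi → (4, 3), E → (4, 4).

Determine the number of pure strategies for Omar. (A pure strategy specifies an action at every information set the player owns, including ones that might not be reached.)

Omar owns the root with actions {A, E} — two choices.
Omar owns the node after A-w with actions {Out, In} — two choices.
Omar owns the node after A-y with actions {Lo, Mid, Hi} — three choices.
A pure strategy fixes one action at each information set independently, so the count is the product 2 × 2 × 3 = 12.
(For reference, Pia has 6 pure strategies, giving a 12×6 normal-form matrix.)

12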